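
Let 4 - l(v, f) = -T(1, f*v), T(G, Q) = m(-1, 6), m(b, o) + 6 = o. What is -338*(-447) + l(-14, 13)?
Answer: 151090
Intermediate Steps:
m(b, o) = -6 + o
T(G, Q) = 0 (T(G, Q) = -6 + 6 = 0)
l(v, f) = 4 (l(v, f) = 4 - (-1)*0 = 4 - 1*0 = 4 + 0 = 4)
-338*(-447) + l(-14, 13) = -338*(-447) + 4 = 151086 + 4 = 151090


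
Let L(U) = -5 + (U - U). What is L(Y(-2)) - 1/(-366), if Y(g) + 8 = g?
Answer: -1829/366 ≈ -4.9973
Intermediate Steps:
Y(g) = -8 + g
L(U) = -5 (L(U) = -5 + 0 = -5)
L(Y(-2)) - 1/(-366) = -5 - 1/(-366) = -5 - 1*(-1/366) = -5 + 1/366 = -1829/366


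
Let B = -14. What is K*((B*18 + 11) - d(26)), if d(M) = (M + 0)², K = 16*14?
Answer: -205408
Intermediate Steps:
K = 224
d(M) = M²
K*((B*18 + 11) - d(26)) = 224*((-14*18 + 11) - 1*26²) = 224*((-252 + 11) - 1*676) = 224*(-241 - 676) = 224*(-917) = -205408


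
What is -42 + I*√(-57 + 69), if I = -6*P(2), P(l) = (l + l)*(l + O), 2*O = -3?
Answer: -42 - 24*√3 ≈ -83.569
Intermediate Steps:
O = -3/2 (O = (½)*(-3) = -3/2 ≈ -1.5000)
P(l) = 2*l*(-3/2 + l) (P(l) = (l + l)*(l - 3/2) = (2*l)*(-3/2 + l) = 2*l*(-3/2 + l))
I = -12 (I = -12*(-3 + 2*2) = -12*(-3 + 4) = -12 ≈ -12.000)
-42 + I*√(-57 + 69) = -42 - 12*√(-57 + 69) = -42 - 24*√3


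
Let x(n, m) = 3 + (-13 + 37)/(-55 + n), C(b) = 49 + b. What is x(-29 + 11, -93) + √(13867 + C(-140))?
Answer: 195/73 + 4*√861 ≈ 120.04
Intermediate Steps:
x(n, m) = 3 + 24/(-55 + n)
x(-29 + 11, -93) + √(13867 + C(-140)) = 3*(-47 + (-29 + 11))/(-55 + (-29 + 11)) + √(13867 + (49 - 140)) = 3*(-47 - 18)/(-55 - 18) + √(13867 - 91) = 3*(-65)/(-73) + √13776 = 3*(-1/73)*(-65) + 4*√861 = 195/73 + 4*√861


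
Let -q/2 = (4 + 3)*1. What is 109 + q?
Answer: 95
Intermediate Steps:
q = -14 (q = -2*(4 + 3) = -14 ≈ -14.000)
109 + q = 109 - 14 = 95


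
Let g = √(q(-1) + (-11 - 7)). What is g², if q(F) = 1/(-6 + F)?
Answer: -127/7 ≈ -18.143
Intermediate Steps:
g = I*√889/7 (g = √(1/(-6 - 1) + (-11 - 7)) = √(1/(-7) - 18) = √(-⅐ - 18) = √(-127/7) = I*√889/7 ≈ 4.2594*I)
g² = (I*√889/7)² = -127/7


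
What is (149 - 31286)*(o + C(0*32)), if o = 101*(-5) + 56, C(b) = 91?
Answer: 11147046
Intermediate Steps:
o = -449 (o = -505 + 56 = -449)
(149 - 31286)*(o + C(0*32)) = (149 - 31286)*(-449 + 91) = -31137*(-358) = 11147046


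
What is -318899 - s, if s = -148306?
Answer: -170593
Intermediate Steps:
-318899 - s = -318899 - 1*(-148306) = -318899 + 148306 = -170593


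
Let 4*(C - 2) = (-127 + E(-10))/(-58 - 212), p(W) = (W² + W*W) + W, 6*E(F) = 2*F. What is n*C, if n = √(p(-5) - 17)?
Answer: 6871*√7/1620 ≈ 11.222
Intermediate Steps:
E(F) = F/3 (E(F) = (2*F)/6 = F/3)
p(W) = W + 2*W² (p(W) = (W² + W²) + W = 2*W² + W = W + 2*W²)
n = 2*√7 (n = √(-5*(1 + 2*(-5)) - 17) = √(-5*(1 - 10) - 17) = √(-5*(-9) - 17) = √(45 - 17) = √28 = 2*√7 ≈ 5.2915)
C = 6871/3240 (C = 2 + ((-127 + (⅓)*(-10))/(-58 - 212))/4 = 2 + ((-127 - 10/3)/(-270))/4 = 2 + (-391/3*(-1/270))/4 = 2 + (¼)*(391/810) = 2 + 391/3240 = 6871/3240 ≈ 2.1207)
n*C = (2*√7)*(6871/3240) = 6871*√7/1620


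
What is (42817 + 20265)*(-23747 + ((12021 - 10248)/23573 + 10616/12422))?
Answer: -219317651346584228/146411903 ≈ -1.4980e+9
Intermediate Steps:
(42817 + 20265)*(-23747 + ((12021 - 10248)/23573 + 10616/12422)) = 63082*(-23747 + (1773*(1/23573) + 10616*(1/12422))) = 63082*(-23747 + (1773/23573 + 5308/6211)) = 63082*(-23747 + 136137587/146411903) = 63082*(-3476707322954/146411903) = -219317651346584228/146411903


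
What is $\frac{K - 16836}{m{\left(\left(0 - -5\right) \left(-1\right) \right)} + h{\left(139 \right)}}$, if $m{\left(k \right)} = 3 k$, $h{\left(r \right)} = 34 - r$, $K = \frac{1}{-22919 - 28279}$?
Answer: $\frac{861969529}{6143760} \approx 140.3$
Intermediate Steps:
$K = - \frac{1}{51198}$ ($K = \frac{1}{-51198} = - \frac{1}{51198} \approx -1.9532 \cdot 10^{-5}$)
$\frac{K - 16836}{m{\left(\left(0 - -5\right) \left(-1\right) \right)} + h{\left(139 \right)}} = \frac{- \frac{1}{51198} - 16836}{3 \left(0 - -5\right) \left(-1\right) + \left(34 - 139\right)} = - \frac{861969529}{51198 \left(3 \left(0 + 5\right) \left(-1\right) + \left(34 - 139\right)\right)} = - \frac{861969529}{51198 \left(3 \cdot 5 \left(-1\right) - 105\right)} = - \frac{861969529}{51198 \left(3 \left(-5\right) - 105\right)} = - \frac{861969529}{51198 \left(-15 - 105\right)} = - \frac{861969529}{51198 \left(-120\right)} = \left(- \frac{861969529}{51198}\right) \left(- \frac{1}{120}\right) = \frac{861969529}{6143760}$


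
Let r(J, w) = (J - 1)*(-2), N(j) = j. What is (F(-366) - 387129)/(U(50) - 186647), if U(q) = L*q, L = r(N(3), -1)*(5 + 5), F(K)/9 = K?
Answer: 390423/188647 ≈ 2.0696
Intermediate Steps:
F(K) = 9*K
r(J, w) = 2 - 2*J (r(J, w) = (-1 + J)*(-2) = 2 - 2*J)
L = -40 (L = (2 - 2*3)*(5 + 5) = (2 - 6)*10 = -4*10 = -40)
U(q) = -40*q
(F(-366) - 387129)/(U(50) - 186647) = (9*(-366) - 387129)/(-40*50 - 186647) = (-3294 - 387129)/(-2000 - 186647) = -390423/(-188647) = -390423*(-1/188647) = 390423/188647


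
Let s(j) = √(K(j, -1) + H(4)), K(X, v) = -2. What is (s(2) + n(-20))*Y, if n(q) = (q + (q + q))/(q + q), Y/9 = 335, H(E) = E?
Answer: 9045/2 + 3015*√2 ≈ 8786.4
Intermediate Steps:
Y = 3015 (Y = 9*335 = 3015)
s(j) = √2 (s(j) = √(-2 + 4) = √2)
n(q) = 3/2 (n(q) = (q + 2*q)/((2*q)) = (3*q)*(1/(2*q)) = 3/2)
(s(2) + n(-20))*Y = (√2 + 3/2)*3015 = (3/2 + √2)*3015 = 9045/2 + 3015*√2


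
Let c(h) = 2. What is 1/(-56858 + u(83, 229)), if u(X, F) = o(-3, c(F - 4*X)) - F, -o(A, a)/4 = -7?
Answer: -1/57059 ≈ -1.7526e-5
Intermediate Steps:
o(A, a) = 28 (o(A, a) = -4*(-7) = 28)
u(X, F) = 28 - F
1/(-56858 + u(83, 229)) = 1/(-56858 + (28 - 1*229)) = 1/(-56858 + (28 - 229)) = 1/(-56858 - 201) = 1/(-57059) = -1/57059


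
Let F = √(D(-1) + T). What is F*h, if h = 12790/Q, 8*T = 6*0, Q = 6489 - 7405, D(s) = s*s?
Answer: -6395/458 ≈ -13.963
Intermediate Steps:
D(s) = s²
Q = -916
T = 0 (T = (6*0)/8 = (⅛)*0 = 0)
h = -6395/458 (h = 12790/(-916) = 12790*(-1/916) = -6395/458 ≈ -13.963)
F = 1 (F = √((-1)² + 0) = √(1 + 0) = √1 = 1)
F*h = 1*(-6395/458) = -6395/458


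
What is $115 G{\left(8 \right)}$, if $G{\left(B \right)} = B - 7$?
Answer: $115$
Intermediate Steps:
$G{\left(B \right)} = -7 + B$
$115 G{\left(8 \right)} = 115 \left(-7 + 8\right) = 115 \cdot 1 = 115$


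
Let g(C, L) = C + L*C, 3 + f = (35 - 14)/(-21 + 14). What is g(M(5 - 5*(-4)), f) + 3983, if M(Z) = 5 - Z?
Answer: 4083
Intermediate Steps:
f = -6 (f = -3 + (35 - 14)/(-21 + 14) = -3 + 21/(-7) = -3 + 21*(-⅐) = -3 - 3 = -6)
g(C, L) = C + C*L
g(M(5 - 5*(-4)), f) + 3983 = (5 - (5 - 5*(-4)))*(1 - 6) + 3983 = (5 - (5 + 20))*(-5) + 3983 = (5 - 1*25)*(-5) + 3983 = (5 - 25)*(-5) + 3983 = -20*(-5) + 3983 = 100 + 3983 = 4083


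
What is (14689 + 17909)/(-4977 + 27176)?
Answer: 32598/22199 ≈ 1.4684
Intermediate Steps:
(14689 + 17909)/(-4977 + 27176) = 32598/22199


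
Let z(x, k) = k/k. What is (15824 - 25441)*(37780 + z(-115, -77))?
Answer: -363339877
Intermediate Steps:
z(x, k) = 1
(15824 - 25441)*(37780 + z(-115, -77)) = (15824 - 25441)*(37780 + 1) = -9617*37781 = -363339877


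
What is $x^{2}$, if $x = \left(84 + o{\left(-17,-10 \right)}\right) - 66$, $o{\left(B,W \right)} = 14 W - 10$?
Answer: $17424$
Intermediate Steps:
$o{\left(B,W \right)} = -10 + 14 W$
$x = -132$ ($x = \left(84 + \left(-10 + 14 \left(-10\right)\right)\right) - 66 = \left(84 - 150\right) - 66 = -66 - 66 = -132$)
$x^{2} = \left(-132\right)^{2} = 17424$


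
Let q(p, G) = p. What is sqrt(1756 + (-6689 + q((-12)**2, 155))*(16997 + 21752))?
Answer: I*sqrt(253610449) ≈ 15925.0*I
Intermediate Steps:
sqrt(1756 + (-6689 + q((-12)**2, 155))*(16997 + 21752)) = sqrt(1756 + (-6689 + (-12)**2)*(16997 + 21752)) = sqrt(1756 + (-6689 + 144)*38749) = sqrt(1756 - 6545*38749) = sqrt(1756 - 253612205) = sqrt(-253610449) = I*sqrt(253610449)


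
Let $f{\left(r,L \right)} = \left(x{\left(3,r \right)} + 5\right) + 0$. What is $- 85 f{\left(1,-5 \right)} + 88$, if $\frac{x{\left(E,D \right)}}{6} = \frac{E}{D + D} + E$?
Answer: $-2632$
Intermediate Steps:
$x{\left(E,D \right)} = 6 E + \frac{3 E}{D}$ ($x{\left(E,D \right)} = 6 \left(\frac{E}{D + D} + E\right) = 6 \left(\frac{E}{2 D} + E\right) = 6 \left(E + \frac{E}{2 D}\right) = 6 E + \frac{3 E}{D}$)
$f{\left(r,L \right)} = 23 + \frac{9}{r}$ ($f{\left(r,L \right)} = \left(\left(6 \cdot 3 + 3 \cdot 3 \frac{1}{r}\right) + 5\right) + 0 = \left(\left(18 + \frac{9}{r}\right) + 5\right) + 0 = \left(23 + \frac{9}{r}\right) + 0 = 23 + \frac{9}{r}$)
$- 85 f{\left(1,-5 \right)} + 88 = - 85 \left(23 + \frac{9}{1}\right) + 88 = - 85 \left(23 + 9 \cdot 1\right) + 88 = - 85 \left(23 + 9\right) + 88 = \left(-85\right) 32 + 88 = -2720 + 88 = -2632$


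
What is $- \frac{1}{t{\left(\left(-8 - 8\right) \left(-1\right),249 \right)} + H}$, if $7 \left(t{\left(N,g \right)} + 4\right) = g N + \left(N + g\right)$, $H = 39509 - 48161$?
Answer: $\frac{1}{8049} \approx 0.00012424$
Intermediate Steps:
$H = -8652$ ($H = 39509 - 48161 = -8652$)
$t{\left(N,g \right)} = -4 + \frac{N}{7} + \frac{g}{7} + \frac{N g}{7}$ ($t{\left(N,g \right)} = -4 + \frac{g N + \left(N + g\right)}{7} = -4 + \frac{N g + \left(N + g\right)}{7} = -4 + \frac{N + g + N g}{7} = -4 + \left(\frac{N}{7} + \frac{g}{7} + \frac{N g}{7}\right) = -4 + \frac{N}{7} + \frac{g}{7} + \frac{N g}{7}$)
$- \frac{1}{t{\left(\left(-8 - 8\right) \left(-1\right),249 \right)} + H} = - \frac{1}{\left(-4 + \frac{\left(-8 - 8\right) \left(-1\right)}{7} + \frac{1}{7} \cdot 249 + \frac{1}{7} \left(-8 - 8\right) \left(-1\right) 249\right) - 8652} = - \frac{1}{\left(-4 + \frac{\left(-16\right) \left(-1\right)}{7} + \frac{249}{7} + \frac{1}{7} \left(\left(-16\right) \left(-1\right)\right) 249\right) - 8652} = - \frac{1}{\left(-4 + \frac{1}{7} \cdot 16 + \frac{249}{7} + \frac{1}{7} \cdot 16 \cdot 249\right) - 8652} = - \frac{1}{\left(-4 + \frac{16}{7} + \frac{249}{7} + \frac{3984}{7}\right) - 8652} = - \frac{1}{603 - 8652} = - \frac{1}{-8049} = \left(-1\right) \left(- \frac{1}{8049}\right) = \frac{1}{8049}$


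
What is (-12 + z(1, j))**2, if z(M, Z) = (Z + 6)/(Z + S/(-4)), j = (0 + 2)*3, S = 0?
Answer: 100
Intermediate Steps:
j = 6 (j = 2*3 = 6)
z(M, Z) = (6 + Z)/Z (z(M, Z) = (Z + 6)/(Z + 0/(-4)) = (6 + Z)/(Z + 0*(-1/4)) = (6 + Z)/(Z + 0) = (6 + Z)/Z)
(-12 + z(1, j))**2 = (-12 + (6 + 6)/6)**2 = (-12 + (1/6)*12)**2 = (-12 + 2)**2 = (-10)**2 = 100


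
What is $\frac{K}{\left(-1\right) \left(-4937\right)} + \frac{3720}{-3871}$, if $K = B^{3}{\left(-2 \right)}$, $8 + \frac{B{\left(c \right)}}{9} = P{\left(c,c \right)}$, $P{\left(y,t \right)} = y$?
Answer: $- \frac{2840324640}{19111127} \approx -148.62$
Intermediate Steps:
$B{\left(c \right)} = -72 + 9 c$
$K = -729000$ ($K = \left(-72 + 9 \left(-2\right)\right)^{3} = \left(-72 - 18\right)^{3} = \left(-90\right)^{3} = -729000$)
$\frac{K}{\left(-1\right) \left(-4937\right)} + \frac{3720}{-3871} = - \frac{729000}{\left(-1\right) \left(-4937\right)} + \frac{3720}{-3871} = - \frac{729000}{4937} + 3720 \left(- \frac{1}{3871}\right) = \left(-729000\right) \frac{1}{4937} - \frac{3720}{3871} = - \frac{729000}{4937} - \frac{3720}{3871} = - \frac{2840324640}{19111127}$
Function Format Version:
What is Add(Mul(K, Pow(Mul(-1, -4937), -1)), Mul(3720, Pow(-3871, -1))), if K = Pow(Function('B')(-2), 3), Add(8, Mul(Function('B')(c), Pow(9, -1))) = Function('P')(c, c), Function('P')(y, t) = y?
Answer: Rational(-2840324640, 19111127) ≈ -148.62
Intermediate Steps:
Function('B')(c) = Add(-72, Mul(9, c))
K = -729000 (K = Pow(Add(-72, Mul(9, -2)), 3) = Pow(Add(-72, -18), 3) = Pow(-90, 3) = -729000)
Add(Mul(K, Pow(Mul(-1, -4937), -1)), Mul(3720, Pow(-3871, -1))) = Add(Mul(-729000, Pow(Mul(-1, -4937), -1)), Mul(3720, Pow(-3871, -1))) = Add(Mul(-729000, Pow(4937, -1)), Mul(3720, Rational(-1, 3871))) = Add(Mul(-729000, Rational(1, 4937)), Rational(-3720, 3871)) = Add(Rational(-729000, 4937), Rational(-3720, 3871)) = Rational(-2840324640, 19111127)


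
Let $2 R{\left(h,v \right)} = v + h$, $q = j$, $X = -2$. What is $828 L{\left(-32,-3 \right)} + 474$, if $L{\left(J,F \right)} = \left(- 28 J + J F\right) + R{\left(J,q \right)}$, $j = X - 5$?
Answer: $805704$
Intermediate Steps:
$j = -7$ ($j = -2 - 5 = -7$)
$q = -7$
$R{\left(h,v \right)} = \frac{h}{2} + \frac{v}{2}$ ($R{\left(h,v \right)} = \frac{v + h}{2} = \frac{h + v}{2} = \frac{h}{2} + \frac{v}{2}$)
$L{\left(J,F \right)} = - \frac{7}{2} - \frac{55 J}{2} + F J$ ($L{\left(J,F \right)} = \left(- 28 J + J F\right) + \left(\frac{J}{2} + \frac{1}{2} \left(-7\right)\right) = \left(- 28 J + F J\right) + \left(\frac{J}{2} - \frac{7}{2}\right) = \left(- 28 J + F J\right) + \left(- \frac{7}{2} + \frac{J}{2}\right) = - \frac{7}{2} - \frac{55 J}{2} + F J$)
$828 L{\left(-32,-3 \right)} + 474 = 828 \left(- \frac{7}{2} - -880 - -96\right) + 474 = 828 \left(- \frac{7}{2} + 880 + 96\right) + 474 = 828 \cdot \frac{1945}{2} + 474 = 805230 + 474 = 805704$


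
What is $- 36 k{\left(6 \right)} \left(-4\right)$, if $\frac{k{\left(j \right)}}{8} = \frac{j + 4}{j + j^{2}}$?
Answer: $\frac{1920}{7} \approx 274.29$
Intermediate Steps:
$k{\left(j \right)} = \frac{8 \left(4 + j\right)}{j + j^{2}}$ ($k{\left(j \right)} = 8 \frac{j + 4}{j + j^{2}} = 8 \frac{4 + j}{j + j^{2}} = \frac{8 \left(4 + j\right)}{j + j^{2}}$)
$- 36 k{\left(6 \right)} \left(-4\right) = - 36 \frac{8 \left(4 + 6\right)}{6 \left(1 + 6\right)} \left(-4\right) = - 36 \cdot 8 \cdot \frac{1}{6} \cdot \frac{1}{7} \cdot 10 \left(-4\right) = \left(-36\right) \frac{40}{21} \left(-4\right) = \left(- \frac{480}{7}\right) \left(-4\right) = \frac{1920}{7}$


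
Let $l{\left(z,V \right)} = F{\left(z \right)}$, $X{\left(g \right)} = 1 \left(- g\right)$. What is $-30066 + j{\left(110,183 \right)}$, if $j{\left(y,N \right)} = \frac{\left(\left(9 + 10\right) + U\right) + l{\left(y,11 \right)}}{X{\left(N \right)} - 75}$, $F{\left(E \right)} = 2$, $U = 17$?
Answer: $- \frac{3878533}{129} \approx -30066.0$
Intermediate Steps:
$X{\left(g \right)} = - g$
$l{\left(z,V \right)} = 2$
$j{\left(y,N \right)} = \frac{38}{-75 - N}$ ($j{\left(y,N \right)} = \frac{\left(\left(9 + 10\right) + 17\right) + 2}{- N - 75} = \frac{\left(19 + 17\right) + 2}{-75 - N} = \frac{36 + 2}{-75 - N} = \frac{38}{-75 - N}$)
$-30066 + j{\left(110,183 \right)} = -30066 - \frac{38}{75 + 183} = -30066 - \frac{38}{258} = -30066 - \frac{19}{129} = - \frac{3878533}{129}$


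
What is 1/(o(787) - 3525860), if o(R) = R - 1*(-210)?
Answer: -1/3524863 ≈ -2.8370e-7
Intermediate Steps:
o(R) = 210 + R (o(R) = R + 210 = 210 + R)
1/(o(787) - 3525860) = 1/((210 + 787) - 3525860) = 1/(997 - 3525860) = 1/(-3524863) = -1/3524863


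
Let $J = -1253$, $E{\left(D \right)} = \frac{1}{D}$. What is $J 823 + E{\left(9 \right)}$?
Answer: $- \frac{9280970}{9} \approx -1.0312 \cdot 10^{6}$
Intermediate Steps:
$J 823 + E{\left(9 \right)} = \left(-1253\right) 823 + \frac{1}{9} = -1031219 + \frac{1}{9} = - \frac{9280970}{9}$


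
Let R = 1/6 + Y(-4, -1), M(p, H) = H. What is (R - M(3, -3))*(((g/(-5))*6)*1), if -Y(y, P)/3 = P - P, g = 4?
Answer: -76/5 ≈ -15.200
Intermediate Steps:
Y(y, P) = 0 (Y(y, P) = -3*(P - P) = -3*0 = 0)
R = 1/6 (R = 1/6 + 0 = 1/6 ≈ 0.16667)
(R - M(3, -3))*(((g/(-5))*6)*1) = (1/6 - 1*(-3))*(((4/(-5))*6)*1) = (1/6 + 3)*(((4*(-1/5))*6)*1) = 19*(-4/5*6*1)/6 = 19*(-24/5*1)/6 = (19/6)*(-24/5) = -76/5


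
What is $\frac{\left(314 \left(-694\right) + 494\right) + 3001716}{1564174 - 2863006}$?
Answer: $- \frac{464049}{216472} \approx -2.1437$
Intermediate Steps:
$\frac{\left(314 \left(-694\right) + 494\right) + 3001716}{1564174 - 2863006} = \frac{\left(-217916 + 494\right) + 3001716}{-1298832} = \left(-217422 + 3001716\right) \left(- \frac{1}{1298832}\right) = 2784294 \left(- \frac{1}{1298832}\right) = - \frac{464049}{216472}$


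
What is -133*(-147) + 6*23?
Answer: 19689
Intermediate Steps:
-133*(-147) + 6*23 = 19551 + 138 = 19689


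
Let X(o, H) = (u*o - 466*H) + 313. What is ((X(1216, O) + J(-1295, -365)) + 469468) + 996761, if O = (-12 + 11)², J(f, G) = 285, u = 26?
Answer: 1497977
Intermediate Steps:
O = 1 (O = (-1)² = 1)
X(o, H) = 313 - 466*H + 26*o (X(o, H) = (26*o - 466*H) + 313 = (-466*H + 26*o) + 313 = 313 - 466*H + 26*o)
((X(1216, O) + J(-1295, -365)) + 469468) + 996761 = (((313 - 466*1 + 26*1216) + 285) + 469468) + 996761 = (((313 - 466 + 31616) + 285) + 469468) + 996761 = ((31463 + 285) + 469468) + 996761 = (31748 + 469468) + 996761 = 501216 + 996761 = 1497977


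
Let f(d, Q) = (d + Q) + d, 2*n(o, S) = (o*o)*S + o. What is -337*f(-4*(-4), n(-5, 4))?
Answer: -53583/2 ≈ -26792.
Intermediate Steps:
n(o, S) = o/2 + S*o²/2 (n(o, S) = ((o*o)*S + o)/2 = (o²*S + o)/2 = (S*o² + o)/2 = (o + S*o²)/2 = o/2 + S*o²/2)
f(d, Q) = Q + 2*d (f(d, Q) = (Q + d) + d = Q + 2*d)
-337*f(-4*(-4), n(-5, 4)) = -337*((½)*(-5)*(1 + 4*(-5)) + 2*(-4*(-4))) = -337*((½)*(-5)*(1 - 20) + 2*16) = -337*((½)*(-5)*(-19) + 32) = -337*(95/2 + 32) = -337*159/2 = -53583/2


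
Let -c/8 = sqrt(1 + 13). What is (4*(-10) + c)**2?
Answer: 2496 + 640*sqrt(14) ≈ 4890.7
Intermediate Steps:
c = -8*sqrt(14) (c = -8*sqrt(1 + 13) = -8*sqrt(14) ≈ -29.933)
(4*(-10) + c)**2 = (4*(-10) - 8*sqrt(14))**2 = (-40 - 8*sqrt(14))**2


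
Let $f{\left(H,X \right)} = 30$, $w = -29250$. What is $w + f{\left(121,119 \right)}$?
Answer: $-29220$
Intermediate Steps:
$w + f{\left(121,119 \right)} = -29250 + 30 = -29220$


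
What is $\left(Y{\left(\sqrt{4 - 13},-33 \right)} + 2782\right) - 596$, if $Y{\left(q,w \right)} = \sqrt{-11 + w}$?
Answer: $2186 + 2 i \sqrt{11} \approx 2186.0 + 6.6332 i$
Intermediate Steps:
$\left(Y{\left(\sqrt{4 - 13},-33 \right)} + 2782\right) - 596 = \left(\sqrt{-11 - 33} + 2782\right) - 596 = \left(\sqrt{-44} + 2782\right) - 596 = \left(2 i \sqrt{11} + 2782\right) - 596 = \left(2782 + 2 i \sqrt{11}\right) - 596 = 2186 + 2 i \sqrt{11}$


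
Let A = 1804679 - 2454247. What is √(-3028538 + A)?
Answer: I*√3678106 ≈ 1917.8*I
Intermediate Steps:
A = -649568
√(-3028538 + A) = √(-3028538 - 649568) = √(-3678106) = I*√3678106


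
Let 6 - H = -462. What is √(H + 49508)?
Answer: 2*√12494 ≈ 223.55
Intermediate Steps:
H = 468 (H = 6 - 1*(-462) = 6 + 462 = 468)
√(H + 49508) = √(468 + 49508) = √49976 = 2*√12494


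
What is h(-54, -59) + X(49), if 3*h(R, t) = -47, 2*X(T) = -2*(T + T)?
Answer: -341/3 ≈ -113.67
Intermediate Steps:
X(T) = -2*T (X(T) = (-2*(T + T))/2 = (-4*T)/2 = -2*T)
h(R, t) = -47/3 (h(R, t) = (1/3)*(-47) = -47/3)
h(-54, -59) + X(49) = -47/3 - 2*49 = -47/3 - 98 = -341/3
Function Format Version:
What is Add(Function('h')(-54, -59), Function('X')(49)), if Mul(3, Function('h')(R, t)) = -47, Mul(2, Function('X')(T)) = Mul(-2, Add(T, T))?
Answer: Rational(-341, 3) ≈ -113.67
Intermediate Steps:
Function('X')(T) = Mul(-2, T) (Function('X')(T) = Mul(Rational(1, 2), Mul(-2, Add(T, T))) = Mul(Rational(1, 2), Mul(-2, Mul(2, T))) = Mul(Rational(1, 2), Mul(-4, T)) = Mul(-2, T))
Function('h')(R, t) = Rational(-47, 3) (Function('h')(R, t) = Mul(Rational(1, 3), -47) = Rational(-47, 3))
Add(Function('h')(-54, -59), Function('X')(49)) = Add(Rational(-47, 3), Mul(-2, 49)) = Add(Rational(-47, 3), -98) = Rational(-341, 3)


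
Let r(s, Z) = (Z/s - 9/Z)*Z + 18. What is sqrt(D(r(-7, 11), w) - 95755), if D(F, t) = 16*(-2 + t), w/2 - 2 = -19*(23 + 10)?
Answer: 7*I*sqrt(2363) ≈ 340.27*I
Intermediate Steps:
w = -1250 (w = 4 + 2*(-19*(23 + 10)) = 4 + 2*(-19*33) = 4 + 2*(-627) = 4 - 1254 = -1250)
r(s, Z) = 18 + Z*(-9/Z + Z/s) (r(s, Z) = (-9/Z + Z/s)*Z + 18 = Z*(-9/Z + Z/s) + 18 = 18 + Z*(-9/Z + Z/s))
D(F, t) = -32 + 16*t
sqrt(D(r(-7, 11), w) - 95755) = sqrt((-32 + 16*(-1250)) - 95755) = sqrt((-32 - 20000) - 95755) = sqrt(-20032 - 95755) = sqrt(-115787) = 7*I*sqrt(2363)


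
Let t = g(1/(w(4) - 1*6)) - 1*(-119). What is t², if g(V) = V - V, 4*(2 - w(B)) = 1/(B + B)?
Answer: 14161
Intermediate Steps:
w(B) = 2 - 1/(8*B) (w(B) = 2 - 1/(4*(B + B)) = 2 - 1/(2*B)/4 = 2 - 1/(8*B))
g(V) = 0
t = 119 (t = 0 - 1*(-119) = 0 + 119 = 119)
t² = 119² = 14161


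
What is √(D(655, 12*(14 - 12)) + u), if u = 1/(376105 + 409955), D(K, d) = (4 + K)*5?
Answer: √56554128251335/131010 ≈ 57.402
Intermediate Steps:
D(K, d) = 20 + 5*K
u = 1/786060 ≈ 1.2722e-6
√(D(655, 12*(14 - 12)) + u) = √((20 + 5*655) + 1/786060) = √((20 + 3275) + 1/786060) = √(3295 + 1/786060) = √(2590067701/786060) = √56554128251335/131010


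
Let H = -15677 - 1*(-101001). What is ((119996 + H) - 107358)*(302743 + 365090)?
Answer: 65422256346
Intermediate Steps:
H = 85324 (H = -15677 + 101001 = 85324)
((119996 + H) - 107358)*(302743 + 365090) = ((119996 + 85324) - 107358)*(302743 + 365090) = (205320 - 107358)*667833 = 97962*667833 = 65422256346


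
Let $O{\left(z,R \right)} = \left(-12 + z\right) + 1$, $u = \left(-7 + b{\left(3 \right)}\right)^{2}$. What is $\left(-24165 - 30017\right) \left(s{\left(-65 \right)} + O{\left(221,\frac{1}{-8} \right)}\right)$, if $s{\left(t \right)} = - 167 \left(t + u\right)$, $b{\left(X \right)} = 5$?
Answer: $-563330254$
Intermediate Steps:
$u = 4$ ($u = \left(-7 + 5\right)^{2} = \left(-2\right)^{2} = 4$)
$O{\left(z,R \right)} = -11 + z$
$s{\left(t \right)} = -668 - 167 t$ ($s{\left(t \right)} = - 167 \left(t + 4\right) = - 167 \left(4 + t\right) = -668 - 167 t$)
$\left(-24165 - 30017\right) \left(s{\left(-65 \right)} + O{\left(221,\frac{1}{-8} \right)}\right) = \left(-24165 - 30017\right) \left(\left(-668 - -10855\right) + \left(-11 + 221\right)\right) = - 54182 \left(\left(-668 + 10855\right) + 210\right) = - 54182 \left(10187 + 210\right) = \left(-54182\right) 10397 = -563330254$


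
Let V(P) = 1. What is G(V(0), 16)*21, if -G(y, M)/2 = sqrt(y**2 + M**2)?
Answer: -42*sqrt(257) ≈ -673.31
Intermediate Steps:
G(y, M) = -2*sqrt(M**2 + y**2) (G(y, M) = -2*sqrt(y**2 + M**2) = -2*sqrt(M**2 + y**2))
G(V(0), 16)*21 = -2*sqrt(16**2 + 1**2)*21 = -2*sqrt(256 + 1)*21 = -2*sqrt(257)*21 = -42*sqrt(257)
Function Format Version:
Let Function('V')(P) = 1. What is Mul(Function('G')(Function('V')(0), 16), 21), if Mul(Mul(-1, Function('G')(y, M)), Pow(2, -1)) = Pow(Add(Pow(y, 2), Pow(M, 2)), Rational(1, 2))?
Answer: Mul(-42, Pow(257, Rational(1, 2))) ≈ -673.31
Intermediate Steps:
Function('G')(y, M) = Mul(-2, Pow(Add(Pow(M, 2), Pow(y, 2)), Rational(1, 2))) (Function('G')(y, M) = Mul(-2, Pow(Add(Pow(y, 2), Pow(M, 2)), Rational(1, 2))) = Mul(-2, Pow(Add(Pow(M, 2), Pow(y, 2)), Rational(1, 2))))
Mul(Function('G')(Function('V')(0), 16), 21) = Mul(Mul(-2, Pow(Add(Pow(16, 2), Pow(1, 2)), Rational(1, 2))), 21) = Mul(Mul(-2, Pow(Add(256, 1), Rational(1, 2))), 21) = Mul(Mul(-2, Pow(257, Rational(1, 2))), 21) = Mul(-42, Pow(257, Rational(1, 2)))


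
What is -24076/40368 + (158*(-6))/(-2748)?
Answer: -581083/2311068 ≈ -0.25143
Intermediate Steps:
-24076/40368 + (158*(-6))/(-2748) = -24076*1/40368 - 948*(-1/2748) = -6019/10092 + 79/229 = -581083/2311068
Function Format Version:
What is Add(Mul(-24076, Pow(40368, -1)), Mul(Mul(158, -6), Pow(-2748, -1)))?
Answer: Rational(-581083, 2311068) ≈ -0.25143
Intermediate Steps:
Add(Mul(-24076, Pow(40368, -1)), Mul(Mul(158, -6), Pow(-2748, -1))) = Add(Mul(-24076, Rational(1, 40368)), Mul(-948, Rational(-1, 2748))) = Add(Rational(-6019, 10092), Rational(79, 229)) = Rational(-581083, 2311068)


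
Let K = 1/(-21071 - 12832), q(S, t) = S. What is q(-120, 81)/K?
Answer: 4068360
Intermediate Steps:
K = -1/33903 (K = 1/(-33903) = -1/33903 ≈ -2.9496e-5)
q(-120, 81)/K = -120/(-1/33903) = -120*(-33903) = 4068360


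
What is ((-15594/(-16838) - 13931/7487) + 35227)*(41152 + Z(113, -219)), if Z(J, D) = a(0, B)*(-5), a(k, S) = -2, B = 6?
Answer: 91396370257072122/63033053 ≈ 1.4500e+9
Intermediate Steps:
Z(J, D) = 10 (Z(J, D) = -2*(-5) = 10)
((-15594/(-16838) - 13931/7487) + 35227)*(41152 + Z(113, -219)) = ((-15594/(-16838) - 13931/7487) + 35227)*(41152 + 10) = ((-15594*(-1/16838) - 13931*1/7487) + 35227)*41162 = ((7797/8419 - 13931/7487) + 35227)*41162 = (-58908950/63033053 + 35227)*41162 = (2220406449081/63033053)*41162 = 91396370257072122/63033053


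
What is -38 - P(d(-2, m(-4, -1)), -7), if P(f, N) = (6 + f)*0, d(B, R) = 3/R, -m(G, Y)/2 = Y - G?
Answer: -38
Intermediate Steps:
m(G, Y) = -2*Y + 2*G (m(G, Y) = -2*(Y - G) = -2*Y + 2*G)
P(f, N) = 0
-38 - P(d(-2, m(-4, -1)), -7) = -38 - 1*0 = -38 + 0 = -38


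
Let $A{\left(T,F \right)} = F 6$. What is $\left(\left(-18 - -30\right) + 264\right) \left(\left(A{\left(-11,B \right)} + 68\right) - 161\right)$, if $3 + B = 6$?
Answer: $-20700$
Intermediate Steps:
$B = 3$ ($B = -3 + 6 = 3$)
$A{\left(T,F \right)} = 6 F$
$\left(\left(-18 - -30\right) + 264\right) \left(\left(A{\left(-11,B \right)} + 68\right) - 161\right) = \left(\left(-18 - -30\right) + 264\right) \left(\left(6 \cdot 3 + 68\right) - 161\right) = \left(\left(-18 + 30\right) + 264\right) \left(\left(18 + 68\right) - 161\right) = \left(12 + 264\right) \left(86 - 161\right) = 276 \left(-75\right) = -20700$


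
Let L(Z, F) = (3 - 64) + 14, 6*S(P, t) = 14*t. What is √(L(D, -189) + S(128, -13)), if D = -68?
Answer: 2*I*√174/3 ≈ 8.7939*I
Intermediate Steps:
S(P, t) = 7*t/3 (S(P, t) = (14*t)/6 = 7*t/3)
L(Z, F) = -47 (L(Z, F) = -61 + 14 = -47)
√(L(D, -189) + S(128, -13)) = √(-47 + (7/3)*(-13)) = √(-47 - 91/3) = √(-232/3) = 2*I*√174/3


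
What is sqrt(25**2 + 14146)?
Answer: sqrt(14771) ≈ 121.54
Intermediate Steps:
sqrt(25**2 + 14146) = sqrt(625 + 14146) = sqrt(14771)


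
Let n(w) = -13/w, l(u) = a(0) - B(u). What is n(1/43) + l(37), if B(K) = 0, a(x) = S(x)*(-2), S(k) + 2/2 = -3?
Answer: -551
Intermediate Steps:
S(k) = -4 (S(k) = -1 - 3 = -4)
a(x) = 8 (a(x) = -4*(-2) = 8)
l(u) = 8 (l(u) = 8 - 1*0 = 8 + 0 = 8)
n(1/43) + l(37) = -13/(1/43) + 8 = -13/1/43 + 8 = -13*43 + 8 = -559 + 8 = -551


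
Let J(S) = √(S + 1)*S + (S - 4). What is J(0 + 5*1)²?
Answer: 151 + 10*√6 ≈ 175.49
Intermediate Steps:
J(S) = -4 + S + S*√(1 + S) (J(S) = √(1 + S)*S + (-4 + S) = S*√(1 + S) + (-4 + S) = -4 + S + S*√(1 + S))
J(0 + 5*1)² = (-4 + (0 + 5*1) + (0 + 5*1)*√(1 + (0 + 5*1)))² = (-4 + (0 + 5) + (0 + 5)*√(1 + (0 + 5)))² = (-4 + 5 + 5*√(1 + 5))² = (-4 + 5 + 5*√6)² = (1 + 5*√6)²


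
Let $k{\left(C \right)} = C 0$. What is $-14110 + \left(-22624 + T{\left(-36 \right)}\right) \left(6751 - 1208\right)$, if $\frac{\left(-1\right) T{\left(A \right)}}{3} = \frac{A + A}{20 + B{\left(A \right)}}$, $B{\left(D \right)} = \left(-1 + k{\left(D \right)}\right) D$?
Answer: $- \frac{877782933}{7} \approx -1.254 \cdot 10^{8}$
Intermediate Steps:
$k{\left(C \right)} = 0$
$B{\left(D \right)} = - D$ ($B{\left(D \right)} = \left(-1 + 0\right) D = - D$)
$T{\left(A \right)} = - \frac{6 A}{20 - A}$ ($T{\left(A \right)} = - 3 \frac{A + A}{20 - A} = - 3 \frac{2 A}{20 - A} = - \frac{6 A}{20 - A}$)
$-14110 + \left(-22624 + T{\left(-36 \right)}\right) \left(6751 - 1208\right) = -14110 + \left(-22624 + 6 \left(-36\right) \frac{1}{-20 - 36}\right) \left(6751 - 1208\right) = -14110 + \left(-22624 + 6 \left(-36\right) \frac{1}{-56}\right) 5543 = -14110 + \left(-22624 + 6 \left(-36\right) \left(- \frac{1}{56}\right)\right) 5543 = -14110 + \left(-22624 + \frac{27}{7}\right) 5543 = -14110 - \frac{877684163}{7} = - \frac{877782933}{7}$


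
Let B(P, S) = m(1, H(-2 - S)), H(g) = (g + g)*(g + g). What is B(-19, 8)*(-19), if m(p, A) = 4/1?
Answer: -76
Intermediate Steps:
H(g) = 4*g**2 (H(g) = (2*g)*(2*g) = 4*g**2)
m(p, A) = 4 (m(p, A) = 4*1 = 4)
B(P, S) = 4
B(-19, 8)*(-19) = 4*(-19) = -76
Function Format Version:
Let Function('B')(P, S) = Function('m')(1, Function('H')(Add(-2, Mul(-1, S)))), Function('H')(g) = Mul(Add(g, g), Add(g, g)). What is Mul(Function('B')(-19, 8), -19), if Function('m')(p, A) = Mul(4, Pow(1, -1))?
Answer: -76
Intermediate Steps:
Function('H')(g) = Mul(4, Pow(g, 2)) (Function('H')(g) = Mul(Mul(2, g), Mul(2, g)) = Mul(4, Pow(g, 2)))
Function('m')(p, A) = 4 (Function('m')(p, A) = Mul(4, 1) = 4)
Function('B')(P, S) = 4
Mul(Function('B')(-19, 8), -19) = Mul(4, -19) = -76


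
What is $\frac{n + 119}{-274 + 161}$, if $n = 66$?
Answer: $- \frac{185}{113} \approx -1.6372$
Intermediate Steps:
$\frac{n + 119}{-274 + 161} = \frac{66 + 119}{-274 + 161} = \frac{185}{-113} = 185 \left(- \frac{1}{113}\right) = - \frac{185}{113}$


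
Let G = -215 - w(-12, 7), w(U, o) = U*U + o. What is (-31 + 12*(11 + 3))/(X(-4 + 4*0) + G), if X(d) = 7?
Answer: -137/359 ≈ -0.38162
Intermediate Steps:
w(U, o) = o + U² (w(U, o) = U² + o = o + U²)
G = -366 (G = -215 - (7 + (-12)²) = -215 - (7 + 144) = -215 - 1*151 = -215 - 151 = -366)
(-31 + 12*(11 + 3))/(X(-4 + 4*0) + G) = (-31 + 12*(11 + 3))/(7 - 366) = (-31 + 12*14)/(-359) = (-31 + 168)*(-1/359) = 137*(-1/359) = -137/359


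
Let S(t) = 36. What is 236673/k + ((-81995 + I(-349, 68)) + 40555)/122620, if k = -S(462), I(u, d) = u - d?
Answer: -201544098/30655 ≈ -6574.6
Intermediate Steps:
k = -36 (k = -1*36 = -36)
236673/k + ((-81995 + I(-349, 68)) + 40555)/122620 = 236673/(-36) + ((-81995 + (-349 - 1*68)) + 40555)/122620 = 236673*(-1/36) + ((-81995 + (-349 - 68)) + 40555)*(1/122620) = -26297/4 + ((-81995 - 417) + 40555)*(1/122620) = -26297/4 + (-82412 + 40555)*(1/122620) = -26297/4 - 41857*1/122620 = -26297/4 - 41857/122620 = -201544098/30655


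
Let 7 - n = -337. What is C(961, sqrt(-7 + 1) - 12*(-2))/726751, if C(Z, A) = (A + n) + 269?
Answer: 637/726751 + I*sqrt(6)/726751 ≈ 0.0008765 + 3.3705e-6*I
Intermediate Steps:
n = 344 (n = 7 - 1*(-337) = 7 + 337 = 344)
C(Z, A) = 613 + A (C(Z, A) = (A + 344) + 269 = (344 + A) + 269 = 613 + A)
C(961, sqrt(-7 + 1) - 12*(-2))/726751 = (613 + (sqrt(-7 + 1) - 12*(-2)))/726751 = (613 + (sqrt(-6) + 24))*(1/726751) = (613 + (I*sqrt(6) + 24))*(1/726751) = (613 + (24 + I*sqrt(6)))*(1/726751) = (637 + I*sqrt(6))*(1/726751) = 637/726751 + I*sqrt(6)/726751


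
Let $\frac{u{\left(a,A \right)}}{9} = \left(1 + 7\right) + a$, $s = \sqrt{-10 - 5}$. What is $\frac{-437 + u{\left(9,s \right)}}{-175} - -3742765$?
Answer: $\frac{654984159}{175} \approx 3.7428 \cdot 10^{6}$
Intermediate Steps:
$s = i \sqrt{15}$ ($s = \sqrt{-15} = i \sqrt{15} \approx 3.873 i$)
$u{\left(a,A \right)} = 72 + 9 a$ ($u{\left(a,A \right)} = 9 \left(\left(1 + 7\right) + a\right) = 9 \left(8 + a\right) = 72 + 9 a$)
$\frac{-437 + u{\left(9,s \right)}}{-175} - -3742765 = \frac{-437 + \left(72 + 9 \cdot 9\right)}{-175} - -3742765 = \left(-437 + \left(72 + 81\right)\right) \left(- \frac{1}{175}\right) + 3742765 = \left(-437 + 153\right) \left(- \frac{1}{175}\right) + 3742765 = \left(-284\right) \left(- \frac{1}{175}\right) + 3742765 = \frac{284}{175} + 3742765 = \frac{654984159}{175}$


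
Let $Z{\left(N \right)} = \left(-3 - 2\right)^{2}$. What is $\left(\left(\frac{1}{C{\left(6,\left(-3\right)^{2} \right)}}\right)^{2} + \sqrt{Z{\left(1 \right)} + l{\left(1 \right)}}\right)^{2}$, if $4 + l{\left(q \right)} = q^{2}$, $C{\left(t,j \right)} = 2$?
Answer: $\frac{353}{16} + \frac{\sqrt{22}}{2} \approx 24.408$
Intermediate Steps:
$l{\left(q \right)} = -4 + q^{2}$
$Z{\left(N \right)} = 25$ ($Z{\left(N \right)} = \left(-5\right)^{2} = 25$)
$\left(\left(\frac{1}{C{\left(6,\left(-3\right)^{2} \right)}}\right)^{2} + \sqrt{Z{\left(1 \right)} + l{\left(1 \right)}}\right)^{2} = \left(\left(\frac{1}{2}\right)^{2} + \sqrt{25 - \left(4 - 1^{2}\right)}\right)^{2} = \left(\left(\frac{1}{2}\right)^{2} + \sqrt{25 + \left(-4 + 1\right)}\right)^{2} = \left(\frac{1}{4} + \sqrt{25 - 3}\right)^{2} = \left(\frac{1}{4} + \sqrt{22}\right)^{2}$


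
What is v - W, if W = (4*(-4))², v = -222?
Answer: -478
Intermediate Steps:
W = 256 (W = (-16)² = 256)
v - W = -222 - 1*256 = -222 - 256 = -478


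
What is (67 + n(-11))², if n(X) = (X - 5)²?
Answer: 104329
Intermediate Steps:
n(X) = (-5 + X)²
(67 + n(-11))² = (67 + (-5 - 11)²)² = (67 + (-16)²)² = (67 + 256)² = 323² = 104329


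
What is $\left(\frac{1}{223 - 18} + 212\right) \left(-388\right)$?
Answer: $- \frac{16862868}{205} \approx -82258.0$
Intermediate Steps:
$\left(\frac{1}{223 - 18} + 212\right) \left(-388\right) = \left(\frac{1}{205} + 212\right) \left(-388\right) = \frac{43461}{205} \left(-388\right) = - \frac{16862868}{205}$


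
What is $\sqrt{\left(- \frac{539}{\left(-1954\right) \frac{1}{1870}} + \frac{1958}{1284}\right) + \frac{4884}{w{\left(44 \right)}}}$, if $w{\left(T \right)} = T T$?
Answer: $\frac{\sqrt{24748274385570351}}{6899574} \approx 22.801$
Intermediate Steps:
$w{\left(T \right)} = T^{2}$
$\sqrt{\left(- \frac{539}{\left(-1954\right) \frac{1}{1870}} + \frac{1958}{1284}\right) + \frac{4884}{w{\left(44 \right)}}} = \sqrt{\left(- \frac{539}{\left(-1954\right) \frac{1}{1870}} + \frac{1958}{1284}\right) + \frac{4884}{44^{2}}} = \sqrt{\left(- \frac{539}{\left(-1954\right) \frac{1}{1870}} + 1958 \cdot \frac{1}{1284}\right) + \frac{4884}{1936}} = \sqrt{\left(- \frac{539}{- \frac{977}{935}} + \frac{979}{642}\right) + 4884 \cdot \frac{1}{1936}} = \sqrt{\left(\left(-539\right) \left(- \frac{935}{977}\right) + \frac{979}{642}\right) + \frac{111}{44}} = \sqrt{\left(\frac{503965}{977} + \frac{979}{642}\right) + \frac{111}{44}} = \sqrt{\frac{324502013}{627234} + \frac{111}{44}} = \sqrt{\frac{7173855773}{13799148}} = \frac{\sqrt{24748274385570351}}{6899574}$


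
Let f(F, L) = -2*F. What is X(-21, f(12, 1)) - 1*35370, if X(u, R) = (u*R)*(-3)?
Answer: -36882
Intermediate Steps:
X(u, R) = -3*R*u (X(u, R) = (R*u)*(-3) = -3*R*u)
X(-21, f(12, 1)) - 1*35370 = -3*(-2*12)*(-21) - 1*35370 = -3*(-24)*(-21) - 35370 = -1512 - 35370 = -36882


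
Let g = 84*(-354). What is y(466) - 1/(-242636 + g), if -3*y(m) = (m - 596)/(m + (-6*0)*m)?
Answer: 17704879/190388028 ≈ 0.092994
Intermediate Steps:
g = -29736
y(m) = -(-596 + m)/(3*m) (y(m) = -(m - 596)/(3*(m + (-6*0)*m)) = -(-596 + m)/(3*(m + 0*m)) = -(-596 + m)/(3*(m + 0)) = -(-596 + m)/(3*m))
y(466) - 1/(-242636 + g) = (⅓)*(596 - 1*466)/466 - 1/(-242636 - 29736) = (⅓)*(1/466)*(596 - 466) - 1/(-272372) = (⅓)*(1/466)*130 - 1*(-1/272372) = 65/699 + 1/272372 = 17704879/190388028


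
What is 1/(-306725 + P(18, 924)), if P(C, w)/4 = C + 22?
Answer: -1/306565 ≈ -3.2620e-6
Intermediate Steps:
P(C, w) = 88 + 4*C (P(C, w) = 4*(C + 22) = 4*(22 + C) = 88 + 4*C)
1/(-306725 + P(18, 924)) = 1/(-306725 + (88 + 4*18)) = 1/(-306725 + (88 + 72)) = 1/(-306725 + 160) = 1/(-306565) = -1/306565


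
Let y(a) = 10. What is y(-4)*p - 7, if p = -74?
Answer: -747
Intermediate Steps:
y(-4)*p - 7 = 10*(-74) - 7 = -740 - 7 = -747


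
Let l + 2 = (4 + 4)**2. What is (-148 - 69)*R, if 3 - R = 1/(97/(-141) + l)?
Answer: -799614/1235 ≈ -647.46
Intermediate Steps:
l = 62 (l = -2 + (4 + 4)**2 = -2 + 8**2 = -2 + 64 = 62)
R = 25794/8645 (R = 3 - 1/(97/(-141) + 62) = 3 - 1/(97*(-1/141) + 62) = 3 - 1/(-97/141 + 62) = 3 - 1/8645/141 = 3 - 1*141/8645 = 3 - 141/8645 = 25794/8645 ≈ 2.9837)
(-148 - 69)*R = (-148 - 69)*(25794/8645) = -217*25794/8645 = -799614/1235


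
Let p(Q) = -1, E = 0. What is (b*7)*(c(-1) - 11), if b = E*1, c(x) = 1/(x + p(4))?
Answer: 0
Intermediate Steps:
c(x) = 1/(-1 + x) (c(x) = 1/(x - 1) = 1/(-1 + x))
b = 0 (b = 0*1 = 0)
(b*7)*(c(-1) - 11) = (0*7)*(1/(-1 - 1) - 11) = 0*(1/(-2) - 11) = 0*(-½ - 11) = 0*(-23/2) = 0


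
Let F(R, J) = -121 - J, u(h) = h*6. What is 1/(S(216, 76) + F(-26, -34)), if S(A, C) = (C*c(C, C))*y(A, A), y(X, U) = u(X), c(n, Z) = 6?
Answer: 1/590889 ≈ 1.6924e-6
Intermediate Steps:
u(h) = 6*h
y(X, U) = 6*X
S(A, C) = 36*A*C (S(A, C) = (C*6)*(6*A) = (6*C)*(6*A) = 36*A*C)
1/(S(216, 76) + F(-26, -34)) = 1/(36*216*76 + (-121 - 1*(-34))) = 1/(590976 + (-121 + 34)) = 1/(590976 - 87) = 1/590889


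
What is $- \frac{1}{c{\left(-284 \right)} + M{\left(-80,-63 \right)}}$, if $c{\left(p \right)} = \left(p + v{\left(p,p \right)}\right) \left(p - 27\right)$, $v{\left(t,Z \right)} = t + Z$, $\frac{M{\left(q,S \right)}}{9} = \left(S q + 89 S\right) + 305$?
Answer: $- \frac{1}{262614} \approx -3.8079 \cdot 10^{-6}$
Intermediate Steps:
$M{\left(q,S \right)} = 2745 + 801 S + 9 S q$ ($M{\left(q,S \right)} = 9 \left(\left(S q + 89 S\right) + 305\right) = 9 \left(\left(89 S + S q\right) + 305\right) = 9 \left(305 + 89 S + S q\right) = 2745 + 801 S + 9 S q$)
$v{\left(t,Z \right)} = Z + t$
$c{\left(p \right)} = 3 p \left(-27 + p\right)$ ($c{\left(p \right)} = \left(p + \left(p + p\right)\right) \left(p - 27\right) = \left(p + 2 p\right) \left(-27 + p\right) = 3 p \left(-27 + p\right)$)
$- \frac{1}{c{\left(-284 \right)} + M{\left(-80,-63 \right)}} = - \frac{1}{3 \left(-284\right) \left(-27 - 284\right) + \left(2745 + 801 \left(-63\right) + 9 \left(-63\right) \left(-80\right)\right)} = - \frac{1}{3 \left(-284\right) \left(-311\right) + \left(2745 - 50463 + 45360\right)} = - \frac{1}{264972 - 2358} = - \frac{1}{262614}$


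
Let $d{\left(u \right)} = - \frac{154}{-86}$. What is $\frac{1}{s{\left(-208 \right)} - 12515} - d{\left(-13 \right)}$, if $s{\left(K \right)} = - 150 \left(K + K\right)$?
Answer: $- \frac{3841102}{2145055} \approx -1.7907$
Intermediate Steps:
$d{\left(u \right)} = \frac{77}{43}$ ($d{\left(u \right)} = \left(-154\right) \left(- \frac{1}{86}\right) = \frac{77}{43}$)
$s{\left(K \right)} = - 300 K$ ($s{\left(K \right)} = - 150 \cdot 2 K = - 300 K$)
$\frac{1}{s{\left(-208 \right)} - 12515} - d{\left(-13 \right)} = \frac{1}{\left(-300\right) \left(-208\right) - 12515} - \frac{77}{43} = \frac{1}{62400 - 12515} - \frac{77}{43} = \frac{1}{49885} - \frac{77}{43} = - \frac{3841102}{2145055}$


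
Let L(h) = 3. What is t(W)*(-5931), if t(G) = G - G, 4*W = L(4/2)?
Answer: 0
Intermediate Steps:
W = 3/4 (W = (1/4)*3 = 3/4 ≈ 0.75000)
t(G) = 0
t(W)*(-5931) = 0*(-5931) = 0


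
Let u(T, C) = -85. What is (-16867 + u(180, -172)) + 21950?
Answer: 4998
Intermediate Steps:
(-16867 + u(180, -172)) + 21950 = (-16867 - 85) + 21950 = -16952 + 21950 = 4998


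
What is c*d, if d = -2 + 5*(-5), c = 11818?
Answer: -319086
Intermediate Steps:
d = -27 (d = -2 - 25 = -27)
c*d = 11818*(-27) = -319086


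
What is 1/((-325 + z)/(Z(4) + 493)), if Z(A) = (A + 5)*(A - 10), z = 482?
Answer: 439/157 ≈ 2.7962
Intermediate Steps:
Z(A) = (-10 + A)*(5 + A) (Z(A) = (5 + A)*(-10 + A) = (-10 + A)*(5 + A))
1/((-325 + z)/(Z(4) + 493)) = 1/((-325 + 482)/((-50 + 4**2 - 5*4) + 493)) = 1/(157/((-50 + 16 - 20) + 493)) = 1/(157/(-54 + 493)) = 1/(157/439) = 439/157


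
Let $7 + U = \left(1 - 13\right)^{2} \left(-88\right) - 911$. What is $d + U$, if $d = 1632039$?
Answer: $1618449$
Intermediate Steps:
$U = -13590$ ($U = -7 + \left(\left(1 - 13\right)^{2} \left(-88\right) - 911\right) = -7 + \left(\left(-12\right)^{2} \left(-88\right) - 911\right) = -7 + \left(144 \left(-88\right) - 911\right) = -7 - 13583 = -13590$)
$d + U = 1632039 - 13590 = 1618449$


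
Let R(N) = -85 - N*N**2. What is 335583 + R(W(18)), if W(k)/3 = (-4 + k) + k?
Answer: -549238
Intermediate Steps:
W(k) = -12 + 6*k (W(k) = 3*((-4 + k) + k) = 3*(-4 + 2*k) = -12 + 6*k)
R(N) = -85 - N**3
335583 + R(W(18)) = 335583 + (-85 - (-12 + 6*18)**3) = 335583 + (-85 - (-12 + 108)**3) = 335583 + (-85 - 1*96**3) = 335583 + (-85 - 1*884736) = 335583 + (-85 - 884736) = 335583 - 884821 = -549238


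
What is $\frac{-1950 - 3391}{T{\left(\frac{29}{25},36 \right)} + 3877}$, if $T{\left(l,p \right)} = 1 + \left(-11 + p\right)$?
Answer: $- \frac{5341}{3903} \approx -1.3684$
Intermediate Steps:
$T{\left(l,p \right)} = -10 + p$
$\frac{-1950 - 3391}{T{\left(\frac{29}{25},36 \right)} + 3877} = \frac{-1950 - 3391}{\left(-10 + 36\right) + 3877} = - \frac{5341}{26 + 3877} = - \frac{5341}{3903}$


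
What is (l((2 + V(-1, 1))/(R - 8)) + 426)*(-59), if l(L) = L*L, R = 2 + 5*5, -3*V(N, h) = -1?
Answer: -81663257/3249 ≈ -25135.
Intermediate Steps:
V(N, h) = ⅓ (V(N, h) = -⅓*(-1) = ⅓)
R = 27 (R = 2 + 25 = 27)
l(L) = L²
(l((2 + V(-1, 1))/(R - 8)) + 426)*(-59) = (((2 + ⅓)/(27 - 8))² + 426)*(-59) = (((7/3)/19)² + 426)*(-59) = (((7/3)*(1/19))² + 426)*(-59) = ((7/57)² + 426)*(-59) = (49/3249 + 426)*(-59) = (1384123/3249)*(-59) = -81663257/3249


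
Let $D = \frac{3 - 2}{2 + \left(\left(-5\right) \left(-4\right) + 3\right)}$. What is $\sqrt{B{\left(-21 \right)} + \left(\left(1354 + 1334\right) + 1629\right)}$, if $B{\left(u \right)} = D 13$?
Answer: $\frac{\sqrt{107938}}{5} \approx 65.708$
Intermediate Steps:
$D = \frac{1}{25}$ ($D = 1 \frac{1}{2 + \left(20 + 3\right)} = 1 \frac{1}{2 + 23} = 1 \cdot \frac{1}{25} = \frac{1}{25} \approx 0.04$)
$B{\left(u \right)} = \frac{13}{25}$ ($B{\left(u \right)} = \frac{1}{25} \cdot 13 = \frac{13}{25}$)
$\sqrt{B{\left(-21 \right)} + \left(\left(1354 + 1334\right) + 1629\right)} = \sqrt{\frac{13}{25} + \left(\left(1354 + 1334\right) + 1629\right)} = \sqrt{\frac{13}{25} + \left(2688 + 1629\right)} = \sqrt{\frac{13}{25} + 4317} = \sqrt{\frac{107938}{25}} = \frac{\sqrt{107938}}{5}$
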